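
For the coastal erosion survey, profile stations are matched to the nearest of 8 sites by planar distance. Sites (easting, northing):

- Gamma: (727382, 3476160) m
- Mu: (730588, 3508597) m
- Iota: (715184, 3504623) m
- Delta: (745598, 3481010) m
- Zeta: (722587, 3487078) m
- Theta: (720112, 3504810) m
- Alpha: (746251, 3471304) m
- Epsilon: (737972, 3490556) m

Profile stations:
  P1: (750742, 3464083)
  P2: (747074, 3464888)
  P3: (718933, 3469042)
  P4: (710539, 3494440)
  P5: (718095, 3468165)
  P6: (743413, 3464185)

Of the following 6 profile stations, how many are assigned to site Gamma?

P1 → Alpha
P2 → Alpha
P3 → Gamma
P4 → Iota
P5 → Gamma
P6 → Alpha
2 of the 6 go to Gamma.

2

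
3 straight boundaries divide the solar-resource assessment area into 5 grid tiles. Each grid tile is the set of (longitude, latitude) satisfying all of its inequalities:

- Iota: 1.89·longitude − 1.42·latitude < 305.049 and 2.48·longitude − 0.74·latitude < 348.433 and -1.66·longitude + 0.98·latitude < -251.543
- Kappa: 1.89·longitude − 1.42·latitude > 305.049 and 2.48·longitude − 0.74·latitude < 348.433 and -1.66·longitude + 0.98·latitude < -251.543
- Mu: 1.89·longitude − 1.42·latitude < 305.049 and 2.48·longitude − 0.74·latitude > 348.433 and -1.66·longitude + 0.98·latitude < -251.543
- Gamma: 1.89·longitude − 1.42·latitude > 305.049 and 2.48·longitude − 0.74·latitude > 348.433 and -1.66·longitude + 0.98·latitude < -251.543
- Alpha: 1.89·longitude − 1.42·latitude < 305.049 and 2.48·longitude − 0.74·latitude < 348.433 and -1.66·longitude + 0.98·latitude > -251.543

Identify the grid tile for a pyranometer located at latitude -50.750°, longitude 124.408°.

1.89·124.408 − 1.42·-50.750 = 307.196, which is > 305.049
2.48·124.408 − 0.74·-50.750 = 346.087, which is < 348.433
-1.66·124.408 + 0.98·-50.750 = -256.252, which is < -251.543
This sign pattern matches Kappa.

Kappa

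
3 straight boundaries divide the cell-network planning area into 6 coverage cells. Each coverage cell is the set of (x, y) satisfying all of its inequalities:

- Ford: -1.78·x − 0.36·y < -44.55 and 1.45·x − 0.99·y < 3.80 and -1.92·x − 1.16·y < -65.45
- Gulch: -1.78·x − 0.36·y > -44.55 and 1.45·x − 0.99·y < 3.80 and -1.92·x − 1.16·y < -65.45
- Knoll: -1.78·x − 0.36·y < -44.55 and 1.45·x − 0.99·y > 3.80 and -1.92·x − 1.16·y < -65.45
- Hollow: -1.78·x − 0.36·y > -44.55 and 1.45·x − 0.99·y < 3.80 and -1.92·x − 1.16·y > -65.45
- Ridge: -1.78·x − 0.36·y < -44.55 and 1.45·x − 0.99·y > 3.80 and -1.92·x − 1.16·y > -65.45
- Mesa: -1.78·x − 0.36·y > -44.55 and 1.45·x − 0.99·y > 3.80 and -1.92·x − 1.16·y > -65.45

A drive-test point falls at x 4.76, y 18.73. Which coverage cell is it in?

-1.78·4.76 − 0.36·18.73 = -15.216, which is > -44.55
1.45·4.76 − 0.99·18.73 = -11.641, which is < 3.80
-1.92·4.76 − 1.16·18.73 = -30.866, which is > -65.45
This sign pattern matches Hollow.

Hollow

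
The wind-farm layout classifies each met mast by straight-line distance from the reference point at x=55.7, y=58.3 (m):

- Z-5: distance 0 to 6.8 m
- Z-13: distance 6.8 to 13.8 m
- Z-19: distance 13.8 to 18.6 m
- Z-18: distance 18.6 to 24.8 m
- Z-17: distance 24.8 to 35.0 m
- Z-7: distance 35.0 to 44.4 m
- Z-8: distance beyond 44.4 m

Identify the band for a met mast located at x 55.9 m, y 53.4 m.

Z-5

Distance = √((55.9−55.7)² + (53.4−58.3)²) = √(0.040 + 24.010) = 4.904 m.
0 ≤ 4.904 < 6.8 → Z-5.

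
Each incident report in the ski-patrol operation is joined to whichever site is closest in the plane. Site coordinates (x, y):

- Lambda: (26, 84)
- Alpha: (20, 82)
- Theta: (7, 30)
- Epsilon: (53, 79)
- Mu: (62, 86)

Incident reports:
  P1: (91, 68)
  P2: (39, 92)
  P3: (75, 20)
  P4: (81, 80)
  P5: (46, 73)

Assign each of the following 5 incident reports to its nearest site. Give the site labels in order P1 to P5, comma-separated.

P1 → Mu (d²=1165.00)
P2 → Lambda (d²=233.00)
P3 → Epsilon (d²=3965.00)
P4 → Mu (d²=397.00)
P5 → Epsilon (d²=85.00)

Mu, Lambda, Epsilon, Mu, Epsilon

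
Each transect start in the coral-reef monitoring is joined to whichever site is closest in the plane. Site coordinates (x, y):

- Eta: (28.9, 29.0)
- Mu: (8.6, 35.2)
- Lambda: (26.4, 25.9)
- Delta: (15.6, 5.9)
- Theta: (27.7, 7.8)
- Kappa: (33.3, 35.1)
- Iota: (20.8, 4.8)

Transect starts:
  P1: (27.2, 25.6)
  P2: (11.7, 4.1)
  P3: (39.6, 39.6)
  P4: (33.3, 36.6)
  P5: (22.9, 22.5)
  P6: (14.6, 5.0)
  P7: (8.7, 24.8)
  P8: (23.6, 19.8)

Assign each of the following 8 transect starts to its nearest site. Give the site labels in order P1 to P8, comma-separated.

Lambda, Delta, Kappa, Kappa, Lambda, Delta, Mu, Lambda

P1 → Lambda (d²=0.73)
P2 → Delta (d²=18.45)
P3 → Kappa (d²=59.94)
P4 → Kappa (d²=2.25)
P5 → Lambda (d²=23.81)
P6 → Delta (d²=1.81)
P7 → Mu (d²=108.17)
P8 → Lambda (d²=45.05)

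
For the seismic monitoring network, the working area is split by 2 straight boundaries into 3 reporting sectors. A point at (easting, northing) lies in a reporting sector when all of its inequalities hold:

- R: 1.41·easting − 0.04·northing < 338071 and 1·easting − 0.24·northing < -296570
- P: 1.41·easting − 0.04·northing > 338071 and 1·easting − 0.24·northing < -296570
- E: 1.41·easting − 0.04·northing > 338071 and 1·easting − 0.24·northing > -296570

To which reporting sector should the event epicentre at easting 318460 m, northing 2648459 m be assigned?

P

1.41·318460 − 0.04·2648459 = 343090.240, which is > 338071
1·318460 − 0.24·2648459 = -317170.160, which is < -296570
This sign pattern matches P.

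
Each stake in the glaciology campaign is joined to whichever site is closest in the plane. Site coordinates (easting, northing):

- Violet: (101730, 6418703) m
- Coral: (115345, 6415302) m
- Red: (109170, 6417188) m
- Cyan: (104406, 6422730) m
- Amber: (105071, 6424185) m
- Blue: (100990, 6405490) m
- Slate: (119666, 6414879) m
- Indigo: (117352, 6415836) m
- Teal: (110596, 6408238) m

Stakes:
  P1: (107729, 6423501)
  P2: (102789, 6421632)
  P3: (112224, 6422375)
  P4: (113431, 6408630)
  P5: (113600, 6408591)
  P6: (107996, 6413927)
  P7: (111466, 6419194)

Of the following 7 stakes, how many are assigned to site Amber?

1

P1 → Amber
P2 → Cyan
P3 → Red
P4 → Teal
P5 → Teal
P6 → Red
P7 → Red
1 of the 7 goes to Amber.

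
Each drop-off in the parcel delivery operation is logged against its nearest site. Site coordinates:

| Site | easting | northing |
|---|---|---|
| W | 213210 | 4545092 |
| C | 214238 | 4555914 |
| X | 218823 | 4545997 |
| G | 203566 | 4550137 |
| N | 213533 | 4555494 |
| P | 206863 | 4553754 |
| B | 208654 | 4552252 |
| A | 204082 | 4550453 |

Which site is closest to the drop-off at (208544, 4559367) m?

P

Squared distances to each site:
W: 225547181.000; C: 44344845.000; X: 284414741.000; G: 109973384.000; N: 39890250.000; P: 34331530.000; B: 50635325.000; A: 99368840.000.
Minimum at P.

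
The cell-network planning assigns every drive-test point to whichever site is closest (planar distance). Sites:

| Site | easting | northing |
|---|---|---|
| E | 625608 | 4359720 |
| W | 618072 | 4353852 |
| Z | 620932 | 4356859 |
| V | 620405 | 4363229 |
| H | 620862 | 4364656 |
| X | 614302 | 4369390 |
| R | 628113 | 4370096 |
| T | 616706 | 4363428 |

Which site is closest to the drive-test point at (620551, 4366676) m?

Squared distances to each site:
E: 73959185.000; W: 170600417.000; Z: 96518650.000; V: 11903125.000; H: 4177121.000; X: 46415797.000; R: 68880244.000; T: 25333529.000.
Minimum at H.

H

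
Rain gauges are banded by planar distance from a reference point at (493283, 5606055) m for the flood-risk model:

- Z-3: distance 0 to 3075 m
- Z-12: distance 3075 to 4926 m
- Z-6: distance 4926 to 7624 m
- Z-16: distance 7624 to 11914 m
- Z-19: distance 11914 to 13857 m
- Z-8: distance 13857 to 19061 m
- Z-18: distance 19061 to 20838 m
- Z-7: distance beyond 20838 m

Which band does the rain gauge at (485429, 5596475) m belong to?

Distance = √((485429−493283)² + (5596475−5606055)²) = √(61685316.000 + 91776400.000) = 12387.967 m.
11914 ≤ 12387.967 < 13857 → Z-19.

Z-19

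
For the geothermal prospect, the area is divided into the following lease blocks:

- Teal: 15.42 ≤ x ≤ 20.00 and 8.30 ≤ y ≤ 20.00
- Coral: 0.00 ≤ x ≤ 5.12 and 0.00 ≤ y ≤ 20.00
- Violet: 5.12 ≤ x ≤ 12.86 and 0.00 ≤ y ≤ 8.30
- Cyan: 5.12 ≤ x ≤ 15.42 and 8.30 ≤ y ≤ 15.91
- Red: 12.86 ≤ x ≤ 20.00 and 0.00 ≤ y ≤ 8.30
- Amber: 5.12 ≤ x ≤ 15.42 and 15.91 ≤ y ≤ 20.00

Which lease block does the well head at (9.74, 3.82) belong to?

The point has x = 9.74 and y = 3.82.
Only Violet satisfies 5.12 ≤ x ≤ 12.86 and 0.00 ≤ y ≤ 8.30.

Violet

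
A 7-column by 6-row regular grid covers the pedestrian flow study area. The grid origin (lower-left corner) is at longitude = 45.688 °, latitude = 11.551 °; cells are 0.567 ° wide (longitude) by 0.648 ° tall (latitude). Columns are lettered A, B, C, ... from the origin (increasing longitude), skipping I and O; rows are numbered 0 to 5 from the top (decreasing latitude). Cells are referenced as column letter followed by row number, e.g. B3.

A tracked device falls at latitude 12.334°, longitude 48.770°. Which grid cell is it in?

Column index: ⌊(48.770 − 45.688) / 0.567⌋ = ⌊5.436⌋ = 5 → column F
Row offset from origin: ⌊(12.334 − 11.551) / 0.648⌋ = ⌊1.208⌋ = 1 → row 4 (counted from top)

F4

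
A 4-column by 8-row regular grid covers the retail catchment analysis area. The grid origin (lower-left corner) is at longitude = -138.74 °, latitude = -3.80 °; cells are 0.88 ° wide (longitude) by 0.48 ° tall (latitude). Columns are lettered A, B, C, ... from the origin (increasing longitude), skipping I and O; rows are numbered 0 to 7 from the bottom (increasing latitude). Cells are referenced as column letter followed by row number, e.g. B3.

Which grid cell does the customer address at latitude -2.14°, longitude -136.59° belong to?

Column index: ⌊(-136.59 − -138.74) / 0.88⌋ = ⌊2.443⌋ = 2 → column C
Row offset from origin: ⌊(-2.14 − -3.80) / 0.48⌋ = ⌊3.458⌋ = 3 → row 3

C3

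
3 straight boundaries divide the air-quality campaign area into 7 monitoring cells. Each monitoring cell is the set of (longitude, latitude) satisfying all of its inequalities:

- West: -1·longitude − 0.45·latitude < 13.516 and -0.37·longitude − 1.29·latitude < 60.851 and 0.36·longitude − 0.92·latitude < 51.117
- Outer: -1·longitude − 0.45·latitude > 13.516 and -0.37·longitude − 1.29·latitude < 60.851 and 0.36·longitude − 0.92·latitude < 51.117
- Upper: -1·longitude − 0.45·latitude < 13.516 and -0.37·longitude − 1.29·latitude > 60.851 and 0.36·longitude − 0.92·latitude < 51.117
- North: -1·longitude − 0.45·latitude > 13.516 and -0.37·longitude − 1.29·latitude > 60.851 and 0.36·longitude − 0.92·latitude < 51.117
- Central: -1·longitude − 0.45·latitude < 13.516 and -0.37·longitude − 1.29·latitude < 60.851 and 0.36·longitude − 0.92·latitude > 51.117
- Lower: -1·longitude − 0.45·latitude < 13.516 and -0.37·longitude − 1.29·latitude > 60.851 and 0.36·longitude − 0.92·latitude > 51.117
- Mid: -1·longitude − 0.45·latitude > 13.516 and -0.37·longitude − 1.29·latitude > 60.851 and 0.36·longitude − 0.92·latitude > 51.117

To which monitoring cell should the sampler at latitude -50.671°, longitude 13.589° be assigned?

Central

-1·13.589 − 0.45·-50.671 = 9.213, which is < 13.516
-0.37·13.589 − 1.29·-50.671 = 60.338, which is < 60.851
0.36·13.589 − 0.92·-50.671 = 51.509, which is > 51.117
This sign pattern matches Central.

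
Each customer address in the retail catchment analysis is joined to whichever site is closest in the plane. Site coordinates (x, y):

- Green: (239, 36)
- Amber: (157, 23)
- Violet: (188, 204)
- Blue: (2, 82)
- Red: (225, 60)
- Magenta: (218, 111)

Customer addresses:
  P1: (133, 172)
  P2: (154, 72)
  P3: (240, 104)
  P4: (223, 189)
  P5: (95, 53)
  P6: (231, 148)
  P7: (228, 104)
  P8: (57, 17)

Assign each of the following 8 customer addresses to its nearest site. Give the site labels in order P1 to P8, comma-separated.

P1 → Violet (d²=4049.00)
P2 → Amber (d²=2410.00)
P3 → Magenta (d²=533.00)
P4 → Violet (d²=1450.00)
P5 → Amber (d²=4744.00)
P6 → Magenta (d²=1538.00)
P7 → Magenta (d²=149.00)
P8 → Blue (d²=7250.00)

Violet, Amber, Magenta, Violet, Amber, Magenta, Magenta, Blue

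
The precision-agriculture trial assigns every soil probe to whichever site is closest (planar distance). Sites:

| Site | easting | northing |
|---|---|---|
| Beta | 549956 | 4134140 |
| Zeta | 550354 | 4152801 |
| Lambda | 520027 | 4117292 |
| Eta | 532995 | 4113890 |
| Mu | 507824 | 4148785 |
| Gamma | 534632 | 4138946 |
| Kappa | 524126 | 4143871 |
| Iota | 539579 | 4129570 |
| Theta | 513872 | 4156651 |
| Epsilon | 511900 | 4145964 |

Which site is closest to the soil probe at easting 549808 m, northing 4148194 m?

Squared distances to each site:
Beta: 197536820.000; Zeta: 21522565.000; Lambda: 1841841565.000; Eta: 1459441385.000; Mu: 1763005537.000; Gamma: 315836480.000; Kappa: 678253453.000; Iota: 451485817.000; Theta: 1362916945.000; Epsilon: 1441989364.000.
Minimum at Zeta.

Zeta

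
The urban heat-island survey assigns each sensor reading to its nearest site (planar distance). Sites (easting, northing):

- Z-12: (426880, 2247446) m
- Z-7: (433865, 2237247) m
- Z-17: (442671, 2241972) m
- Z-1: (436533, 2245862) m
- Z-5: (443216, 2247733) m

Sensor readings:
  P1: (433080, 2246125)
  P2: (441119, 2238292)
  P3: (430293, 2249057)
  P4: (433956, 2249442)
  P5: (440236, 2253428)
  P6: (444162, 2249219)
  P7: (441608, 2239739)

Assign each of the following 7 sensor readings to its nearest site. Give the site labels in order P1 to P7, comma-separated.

Z-1, Z-17, Z-12, Z-1, Z-5, Z-5, Z-17

P1 → Z-1 (d²=11992378.00)
P2 → Z-17 (d²=15951104.00)
P3 → Z-12 (d²=14243890.00)
P4 → Z-1 (d²=19457329.00)
P5 → Z-5 (d²=41313425.00)
P6 → Z-5 (d²=3103112.00)
P7 → Z-17 (d²=6116258.00)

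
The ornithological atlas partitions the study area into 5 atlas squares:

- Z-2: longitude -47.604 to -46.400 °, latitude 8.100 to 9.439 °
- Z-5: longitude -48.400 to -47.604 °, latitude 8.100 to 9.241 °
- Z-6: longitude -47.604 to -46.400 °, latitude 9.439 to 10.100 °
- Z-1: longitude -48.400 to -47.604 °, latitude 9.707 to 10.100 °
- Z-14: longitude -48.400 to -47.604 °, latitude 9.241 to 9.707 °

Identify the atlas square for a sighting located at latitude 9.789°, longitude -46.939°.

Z-6

The point has longitude = -46.939 and latitude = 9.789.
Only Z-6 satisfies -47.604 ≤ longitude ≤ -46.400 and 9.439 ≤ latitude ≤ 10.100.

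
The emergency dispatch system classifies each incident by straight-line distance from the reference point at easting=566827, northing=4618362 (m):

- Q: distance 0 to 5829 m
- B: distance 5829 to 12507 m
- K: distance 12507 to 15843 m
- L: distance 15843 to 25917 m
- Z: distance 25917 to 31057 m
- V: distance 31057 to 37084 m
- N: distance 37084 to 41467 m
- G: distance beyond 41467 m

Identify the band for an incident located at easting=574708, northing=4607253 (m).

Distance = √((574708−566827)² + (4607253−4618362)²) = √(62110161.000 + 123409881.000) = 13620.574 m.
12507 ≤ 13620.574 < 15843 → K.

K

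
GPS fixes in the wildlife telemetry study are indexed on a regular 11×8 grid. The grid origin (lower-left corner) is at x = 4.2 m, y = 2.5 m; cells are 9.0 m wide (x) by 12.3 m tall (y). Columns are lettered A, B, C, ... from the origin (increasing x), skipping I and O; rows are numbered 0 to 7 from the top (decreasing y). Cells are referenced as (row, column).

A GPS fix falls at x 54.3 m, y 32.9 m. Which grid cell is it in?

Column index: ⌊(54.3 − 4.2) / 9.0⌋ = ⌊5.567⌋ = 5 → column F
Row offset from origin: ⌊(32.9 − 2.5) / 12.3⌋ = ⌊2.472⌋ = 2 → row 5 (counted from top)

(5, F)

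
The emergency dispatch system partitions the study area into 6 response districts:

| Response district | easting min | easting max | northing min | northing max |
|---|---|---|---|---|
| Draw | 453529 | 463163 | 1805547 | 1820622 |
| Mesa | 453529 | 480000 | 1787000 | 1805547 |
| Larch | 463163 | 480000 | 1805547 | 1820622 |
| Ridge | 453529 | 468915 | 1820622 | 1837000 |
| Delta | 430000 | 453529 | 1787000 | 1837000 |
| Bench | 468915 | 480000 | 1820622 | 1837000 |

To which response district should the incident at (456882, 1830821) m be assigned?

The point has easting = 456882 and northing = 1830821.
Only Ridge satisfies 453529 ≤ easting ≤ 468915 and 1820622 ≤ northing ≤ 1837000.

Ridge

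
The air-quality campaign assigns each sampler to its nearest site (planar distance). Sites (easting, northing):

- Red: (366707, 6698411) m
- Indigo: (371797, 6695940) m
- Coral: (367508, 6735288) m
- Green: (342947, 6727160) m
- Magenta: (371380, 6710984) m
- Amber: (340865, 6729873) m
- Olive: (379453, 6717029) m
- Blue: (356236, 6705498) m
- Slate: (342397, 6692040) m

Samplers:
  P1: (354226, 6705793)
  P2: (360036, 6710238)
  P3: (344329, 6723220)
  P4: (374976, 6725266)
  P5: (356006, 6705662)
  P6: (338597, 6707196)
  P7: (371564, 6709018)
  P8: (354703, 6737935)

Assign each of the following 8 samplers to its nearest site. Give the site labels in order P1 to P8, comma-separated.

P1 → Blue (d²=4127125.00)
P2 → Blue (d²=36907600.00)
P3 → Green (d²=17433524.00)
P4 → Olive (d²=87891698.00)
P5 → Blue (d²=79796.00)
P6 → Slate (d²=244144336.00)
P7 → Magenta (d²=3899012.00)
P8 → Coral (d²=170974634.00)

Blue, Blue, Green, Olive, Blue, Slate, Magenta, Coral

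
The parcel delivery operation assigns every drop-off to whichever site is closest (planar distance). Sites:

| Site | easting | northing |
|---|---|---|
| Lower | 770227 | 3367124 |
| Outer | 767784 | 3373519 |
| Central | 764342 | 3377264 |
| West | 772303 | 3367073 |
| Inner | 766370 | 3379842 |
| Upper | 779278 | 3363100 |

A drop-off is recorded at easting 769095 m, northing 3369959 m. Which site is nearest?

Lower

Squared distances to each site:
Lower: 9318649.000; Outer: 14392321.000; Central: 75954034.000; West: 18620260.000; Inner: 105099314.000; Upper: 150739370.000.
Minimum at Lower.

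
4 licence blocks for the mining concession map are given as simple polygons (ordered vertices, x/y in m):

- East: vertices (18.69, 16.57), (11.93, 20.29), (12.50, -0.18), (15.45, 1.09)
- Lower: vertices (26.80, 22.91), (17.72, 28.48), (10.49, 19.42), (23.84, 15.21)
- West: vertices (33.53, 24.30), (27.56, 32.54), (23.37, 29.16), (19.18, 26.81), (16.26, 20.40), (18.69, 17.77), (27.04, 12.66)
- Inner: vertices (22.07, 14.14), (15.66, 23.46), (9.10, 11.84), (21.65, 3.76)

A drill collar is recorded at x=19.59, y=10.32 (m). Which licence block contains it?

Cast a ray rightward from (19.59, 10.32). For each polygon, the edges (by vertex number in listed order) whose endpoints lie on opposite sides of y = 10.32, where each meets that height, and whether that is right or left of the point:
East: 2–3 at x≈12.208 (left), 4–1 at x≈17.382 (left) → 0 crossings.
Lower: no edge straddles that height → 0 crossings.
West: no edge straddles that height → 0 crossings.
Inner: 3–4 at x≈11.461 (left), 4–1 at x≈21.915 (right) → 1 crossing.
Only Inner has an odd count, so the point is inside Inner.

Inner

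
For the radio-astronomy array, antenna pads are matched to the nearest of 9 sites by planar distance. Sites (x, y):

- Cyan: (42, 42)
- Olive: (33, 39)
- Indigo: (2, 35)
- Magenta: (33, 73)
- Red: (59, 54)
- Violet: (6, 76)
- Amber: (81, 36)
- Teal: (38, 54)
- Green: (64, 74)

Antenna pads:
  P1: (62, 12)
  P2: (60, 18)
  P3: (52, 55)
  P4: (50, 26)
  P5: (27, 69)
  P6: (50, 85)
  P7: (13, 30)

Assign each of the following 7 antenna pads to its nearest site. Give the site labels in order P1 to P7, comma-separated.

Amber, Amber, Red, Cyan, Magenta, Green, Indigo

P1 → Amber (d²=937.00)
P2 → Amber (d²=765.00)
P3 → Red (d²=50.00)
P4 → Cyan (d²=320.00)
P5 → Magenta (d²=52.00)
P6 → Green (d²=317.00)
P7 → Indigo (d²=146.00)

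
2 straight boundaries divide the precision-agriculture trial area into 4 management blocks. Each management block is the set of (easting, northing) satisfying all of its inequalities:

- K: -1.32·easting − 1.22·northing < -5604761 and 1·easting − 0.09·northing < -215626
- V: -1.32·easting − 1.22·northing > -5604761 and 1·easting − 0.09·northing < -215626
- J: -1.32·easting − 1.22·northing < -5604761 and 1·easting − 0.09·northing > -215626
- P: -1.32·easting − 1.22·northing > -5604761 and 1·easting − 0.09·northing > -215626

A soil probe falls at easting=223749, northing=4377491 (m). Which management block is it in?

J

-1.32·223749 − 1.22·4377491 = -5635887.700, which is < -5604761
1·223749 − 0.09·4377491 = -170225.190, which is > -215626
This sign pattern matches J.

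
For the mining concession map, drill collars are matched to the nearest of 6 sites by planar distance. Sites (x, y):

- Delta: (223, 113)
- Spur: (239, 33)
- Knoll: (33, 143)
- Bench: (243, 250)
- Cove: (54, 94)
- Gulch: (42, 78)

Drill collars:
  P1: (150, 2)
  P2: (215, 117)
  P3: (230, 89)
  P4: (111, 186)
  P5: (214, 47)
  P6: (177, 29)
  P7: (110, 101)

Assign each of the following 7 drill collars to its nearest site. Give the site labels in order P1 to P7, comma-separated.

Spur, Delta, Delta, Knoll, Spur, Spur, Cove

P1 → Spur (d²=8882.00)
P2 → Delta (d²=80.00)
P3 → Delta (d²=625.00)
P4 → Knoll (d²=7933.00)
P5 → Spur (d²=821.00)
P6 → Spur (d²=3860.00)
P7 → Cove (d²=3185.00)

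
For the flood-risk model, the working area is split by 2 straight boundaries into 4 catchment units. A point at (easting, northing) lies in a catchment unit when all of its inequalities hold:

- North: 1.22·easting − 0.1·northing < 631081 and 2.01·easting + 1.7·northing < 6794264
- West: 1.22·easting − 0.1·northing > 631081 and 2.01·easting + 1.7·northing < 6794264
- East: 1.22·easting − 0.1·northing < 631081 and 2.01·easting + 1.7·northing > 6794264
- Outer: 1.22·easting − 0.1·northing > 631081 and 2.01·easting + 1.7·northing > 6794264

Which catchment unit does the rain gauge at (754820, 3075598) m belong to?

1.22·754820 − 0.1·3075598 = 613320.600, which is < 631081
2.01·754820 + 1.7·3075598 = 6745704.800, which is < 6794264
This sign pattern matches North.

North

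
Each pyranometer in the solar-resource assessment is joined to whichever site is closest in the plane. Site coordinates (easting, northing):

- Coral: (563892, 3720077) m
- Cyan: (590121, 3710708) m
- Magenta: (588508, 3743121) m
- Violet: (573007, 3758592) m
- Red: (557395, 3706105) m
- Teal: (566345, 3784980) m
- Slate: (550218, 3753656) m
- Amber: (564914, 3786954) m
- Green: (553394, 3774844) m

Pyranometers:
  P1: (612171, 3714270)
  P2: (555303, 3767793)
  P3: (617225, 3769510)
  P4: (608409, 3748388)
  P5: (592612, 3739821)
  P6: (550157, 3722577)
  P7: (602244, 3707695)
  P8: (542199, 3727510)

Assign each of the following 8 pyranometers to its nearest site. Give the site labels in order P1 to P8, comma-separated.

P1 → Cyan (d²=498890344.00)
P2 → Green (d²=53360882.00)
P3 → Magenta (d²=1521045410.00)
P4 → Magenta (d²=423791090.00)
P5 → Magenta (d²=27732816.00)
P6 → Coral (d²=194900225.00)
P7 → Cyan (d²=156045298.00)
P8 → Coral (d²=525835738.00)

Cyan, Green, Magenta, Magenta, Magenta, Coral, Cyan, Coral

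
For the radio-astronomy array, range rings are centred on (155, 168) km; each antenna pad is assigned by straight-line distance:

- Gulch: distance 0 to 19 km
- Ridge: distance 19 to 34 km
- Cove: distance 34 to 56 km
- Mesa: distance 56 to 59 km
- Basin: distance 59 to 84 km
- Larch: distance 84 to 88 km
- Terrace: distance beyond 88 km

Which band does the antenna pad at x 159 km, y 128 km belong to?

Distance = √((159−155)² + (128−168)²) = √(16.000 + 1600.000) = 40.200 km.
34 ≤ 40.200 < 56 → Cove.

Cove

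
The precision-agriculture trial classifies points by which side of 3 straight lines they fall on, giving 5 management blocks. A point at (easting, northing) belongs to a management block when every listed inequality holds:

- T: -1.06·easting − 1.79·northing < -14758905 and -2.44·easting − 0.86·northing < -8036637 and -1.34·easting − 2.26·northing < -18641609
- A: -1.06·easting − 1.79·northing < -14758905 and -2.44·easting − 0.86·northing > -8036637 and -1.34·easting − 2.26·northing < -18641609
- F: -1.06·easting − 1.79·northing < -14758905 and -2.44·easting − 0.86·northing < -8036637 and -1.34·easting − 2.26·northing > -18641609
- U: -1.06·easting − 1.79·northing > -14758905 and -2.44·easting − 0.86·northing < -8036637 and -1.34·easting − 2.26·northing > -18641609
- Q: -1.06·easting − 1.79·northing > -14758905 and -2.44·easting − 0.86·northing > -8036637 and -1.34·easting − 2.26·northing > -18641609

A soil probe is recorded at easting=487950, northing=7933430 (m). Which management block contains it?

Q

-1.06·487950 − 1.79·7933430 = -14718066.700, which is > -14758905
-2.44·487950 − 0.86·7933430 = -8013347.800, which is > -8036637
-1.34·487950 − 2.26·7933430 = -18583404.800, which is > -18641609
This sign pattern matches Q.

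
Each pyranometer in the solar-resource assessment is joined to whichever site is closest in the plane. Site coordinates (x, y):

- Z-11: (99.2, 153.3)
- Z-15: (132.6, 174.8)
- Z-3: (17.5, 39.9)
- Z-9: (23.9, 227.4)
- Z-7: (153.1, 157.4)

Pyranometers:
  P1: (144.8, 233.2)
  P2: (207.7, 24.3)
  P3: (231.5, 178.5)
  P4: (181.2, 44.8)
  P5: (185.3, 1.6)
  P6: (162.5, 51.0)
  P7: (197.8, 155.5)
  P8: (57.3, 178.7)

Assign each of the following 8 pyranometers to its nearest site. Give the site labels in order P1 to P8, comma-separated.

P1 → Z-15 (d²=3559.40)
P2 → Z-7 (d²=20696.77)
P3 → Z-7 (d²=6591.77)
P4 → Z-7 (d²=13468.37)
P5 → Z-7 (d²=25310.48)
P6 → Z-7 (d²=11409.32)
P7 → Z-7 (d²=2001.70)
P8 → Z-11 (d²=2400.77)

Z-15, Z-7, Z-7, Z-7, Z-7, Z-7, Z-7, Z-11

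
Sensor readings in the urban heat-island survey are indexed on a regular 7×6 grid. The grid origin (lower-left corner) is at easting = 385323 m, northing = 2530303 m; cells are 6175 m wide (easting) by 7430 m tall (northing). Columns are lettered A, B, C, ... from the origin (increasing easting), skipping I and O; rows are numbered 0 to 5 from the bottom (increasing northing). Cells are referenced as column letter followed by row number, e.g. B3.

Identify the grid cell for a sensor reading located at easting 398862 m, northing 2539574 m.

C1

Column index: ⌊(398862 − 385323) / 6175⌋ = ⌊2.193⌋ = 2 → column C
Row offset from origin: ⌊(2539574 − 2530303) / 7430⌋ = ⌊1.248⌋ = 1 → row 1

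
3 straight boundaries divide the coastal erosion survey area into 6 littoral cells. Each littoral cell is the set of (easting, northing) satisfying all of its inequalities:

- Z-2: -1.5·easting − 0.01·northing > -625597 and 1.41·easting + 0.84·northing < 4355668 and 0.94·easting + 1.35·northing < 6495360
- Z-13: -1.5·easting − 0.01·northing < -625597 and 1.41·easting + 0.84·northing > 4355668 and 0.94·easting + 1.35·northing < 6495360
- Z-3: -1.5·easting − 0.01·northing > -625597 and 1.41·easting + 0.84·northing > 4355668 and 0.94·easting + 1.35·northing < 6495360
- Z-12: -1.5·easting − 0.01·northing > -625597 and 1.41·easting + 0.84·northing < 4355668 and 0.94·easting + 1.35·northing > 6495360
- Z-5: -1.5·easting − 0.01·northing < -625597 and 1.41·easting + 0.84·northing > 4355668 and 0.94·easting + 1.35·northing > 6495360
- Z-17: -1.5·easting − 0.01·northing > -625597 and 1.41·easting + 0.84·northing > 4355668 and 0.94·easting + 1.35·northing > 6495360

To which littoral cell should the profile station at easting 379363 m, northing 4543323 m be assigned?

Z-2

-1.5·379363 − 0.01·4543323 = -614477.730, which is > -625597
1.41·379363 + 0.84·4543323 = 4351293.150, which is < 4355668
0.94·379363 + 1.35·4543323 = 6490087.270, which is < 6495360
This sign pattern matches Z-2.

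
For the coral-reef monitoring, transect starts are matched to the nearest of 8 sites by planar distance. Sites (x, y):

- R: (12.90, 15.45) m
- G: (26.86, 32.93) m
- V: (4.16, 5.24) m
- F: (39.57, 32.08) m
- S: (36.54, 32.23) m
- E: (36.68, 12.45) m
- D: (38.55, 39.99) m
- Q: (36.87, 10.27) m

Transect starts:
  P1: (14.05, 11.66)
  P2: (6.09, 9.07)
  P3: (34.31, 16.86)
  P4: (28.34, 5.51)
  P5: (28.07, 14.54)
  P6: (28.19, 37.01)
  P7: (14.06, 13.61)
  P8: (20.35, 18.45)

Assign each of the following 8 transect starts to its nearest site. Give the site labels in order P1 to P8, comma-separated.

R, V, E, Q, E, G, R, R

P1 → R (d²=15.69)
P2 → V (d²=18.39)
P3 → E (d²=25.06)
P4 → Q (d²=95.42)
P5 → E (d²=78.50)
P6 → G (d²=18.42)
P7 → R (d²=4.73)
P8 → R (d²=64.50)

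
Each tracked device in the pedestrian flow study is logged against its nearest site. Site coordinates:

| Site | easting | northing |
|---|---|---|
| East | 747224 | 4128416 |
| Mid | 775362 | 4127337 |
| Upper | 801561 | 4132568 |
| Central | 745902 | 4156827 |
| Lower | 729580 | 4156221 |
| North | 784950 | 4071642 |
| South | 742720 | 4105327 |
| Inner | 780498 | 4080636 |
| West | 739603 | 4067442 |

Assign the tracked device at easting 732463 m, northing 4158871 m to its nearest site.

Squared distances to each site:
East: 1145394146.000; Mid: 2834717357.000; Upper: 5466381413.000; Central: 184784657.000; Lower: 15334189.000; North: 10363783610.000; South: 2972165985.000; Inner: 8428076450.000; West: 8410241641.000.
Minimum at Lower.

Lower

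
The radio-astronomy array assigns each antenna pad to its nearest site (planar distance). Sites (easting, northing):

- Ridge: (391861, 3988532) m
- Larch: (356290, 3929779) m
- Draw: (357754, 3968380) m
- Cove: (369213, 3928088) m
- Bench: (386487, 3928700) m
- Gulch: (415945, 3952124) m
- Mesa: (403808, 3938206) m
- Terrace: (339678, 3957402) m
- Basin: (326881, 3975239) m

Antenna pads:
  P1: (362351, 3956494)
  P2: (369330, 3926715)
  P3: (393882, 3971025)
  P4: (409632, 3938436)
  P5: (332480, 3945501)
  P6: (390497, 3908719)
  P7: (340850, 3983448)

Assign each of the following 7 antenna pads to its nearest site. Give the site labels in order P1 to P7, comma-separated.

P1 → Draw (d²=162409405.00)
P2 → Cove (d²=1898818.00)
P3 → Ridge (d²=310579490.00)
P4 → Mesa (d²=33971876.00)
P5 → Terrace (d²=193445005.00)
P6 → Bench (d²=415320461.00)
P7 → Basin (d²=262520642.00)

Draw, Cove, Ridge, Mesa, Terrace, Bench, Basin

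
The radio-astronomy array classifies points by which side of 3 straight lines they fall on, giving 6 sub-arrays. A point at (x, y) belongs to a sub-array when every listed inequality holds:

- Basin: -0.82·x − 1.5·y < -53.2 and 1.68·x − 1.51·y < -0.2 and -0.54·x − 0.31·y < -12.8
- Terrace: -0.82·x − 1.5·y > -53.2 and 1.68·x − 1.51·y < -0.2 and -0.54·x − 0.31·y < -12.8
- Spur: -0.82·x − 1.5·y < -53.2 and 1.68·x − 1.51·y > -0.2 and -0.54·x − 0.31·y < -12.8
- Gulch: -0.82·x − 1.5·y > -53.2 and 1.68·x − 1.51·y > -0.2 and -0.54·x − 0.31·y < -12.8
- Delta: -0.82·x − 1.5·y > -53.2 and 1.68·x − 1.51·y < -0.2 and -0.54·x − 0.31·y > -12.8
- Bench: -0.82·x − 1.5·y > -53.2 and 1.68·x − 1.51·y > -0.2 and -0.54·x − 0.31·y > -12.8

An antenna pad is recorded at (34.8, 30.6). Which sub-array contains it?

Spur

-0.82·34.8 − 1.5·30.6 = -74.436, which is < -53.2
1.68·34.8 − 1.51·30.6 = 12.258, which is > -0.2
-0.54·34.8 − 0.31·30.6 = -28.278, which is < -12.8
This sign pattern matches Spur.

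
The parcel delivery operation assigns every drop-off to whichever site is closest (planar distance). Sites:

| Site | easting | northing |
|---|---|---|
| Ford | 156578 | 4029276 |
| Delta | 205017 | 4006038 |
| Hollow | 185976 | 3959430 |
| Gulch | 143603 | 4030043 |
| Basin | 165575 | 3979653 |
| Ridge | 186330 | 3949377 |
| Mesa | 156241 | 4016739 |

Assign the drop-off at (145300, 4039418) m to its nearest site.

Squared distances to each site:
Ford: 230053448.000; Delta: 4680344489.000; Hollow: 8052617120.000; Gulch: 90770434.000; Basin: 3982930850.000; Ridge: 9790842581.000; Mesa: 634042522.000.
Minimum at Gulch.

Gulch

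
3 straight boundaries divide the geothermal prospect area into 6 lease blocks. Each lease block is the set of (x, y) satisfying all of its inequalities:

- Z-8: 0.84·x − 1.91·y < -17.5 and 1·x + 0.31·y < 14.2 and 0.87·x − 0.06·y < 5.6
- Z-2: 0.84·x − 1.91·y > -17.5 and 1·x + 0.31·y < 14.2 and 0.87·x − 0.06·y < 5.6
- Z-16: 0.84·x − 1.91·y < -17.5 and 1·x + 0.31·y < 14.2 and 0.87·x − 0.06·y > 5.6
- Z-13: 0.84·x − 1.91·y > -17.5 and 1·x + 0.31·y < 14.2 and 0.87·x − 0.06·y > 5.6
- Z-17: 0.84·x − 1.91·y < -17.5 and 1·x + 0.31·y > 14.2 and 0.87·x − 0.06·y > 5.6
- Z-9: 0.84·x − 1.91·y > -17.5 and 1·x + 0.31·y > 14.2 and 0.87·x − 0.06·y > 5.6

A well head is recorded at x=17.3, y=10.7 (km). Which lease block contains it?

Z-9

0.84·17.3 − 1.91·10.7 = -5.905, which is > -17.5
1·17.3 + 0.31·10.7 = 20.617, which is > 14.2
0.87·17.3 − 0.06·10.7 = 14.409, which is > 5.6
This sign pattern matches Z-9.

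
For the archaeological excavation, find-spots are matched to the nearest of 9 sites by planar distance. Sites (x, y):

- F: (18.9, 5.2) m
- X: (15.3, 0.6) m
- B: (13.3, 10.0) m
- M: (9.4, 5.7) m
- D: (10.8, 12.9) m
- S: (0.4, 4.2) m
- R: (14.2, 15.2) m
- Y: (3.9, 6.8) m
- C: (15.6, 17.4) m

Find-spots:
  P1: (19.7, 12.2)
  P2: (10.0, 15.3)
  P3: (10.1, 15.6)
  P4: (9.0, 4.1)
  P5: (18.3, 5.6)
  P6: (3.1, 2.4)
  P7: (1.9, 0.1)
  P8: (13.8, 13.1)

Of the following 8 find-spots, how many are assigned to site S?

P1 → R
P2 → D
P3 → D
P4 → M
P5 → F
P6 → S
P7 → S
P8 → R
2 of the 8 go to S.

2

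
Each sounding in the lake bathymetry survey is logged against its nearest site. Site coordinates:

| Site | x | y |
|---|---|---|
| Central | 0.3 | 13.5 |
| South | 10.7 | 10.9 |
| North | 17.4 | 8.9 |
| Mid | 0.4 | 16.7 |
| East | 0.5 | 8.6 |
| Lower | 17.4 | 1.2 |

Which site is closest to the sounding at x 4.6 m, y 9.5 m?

Squared distances to each site:
Central: 34.490; South: 39.170; North: 164.200; Mid: 69.480; East: 17.620; Lower: 232.730.
Minimum at East.

East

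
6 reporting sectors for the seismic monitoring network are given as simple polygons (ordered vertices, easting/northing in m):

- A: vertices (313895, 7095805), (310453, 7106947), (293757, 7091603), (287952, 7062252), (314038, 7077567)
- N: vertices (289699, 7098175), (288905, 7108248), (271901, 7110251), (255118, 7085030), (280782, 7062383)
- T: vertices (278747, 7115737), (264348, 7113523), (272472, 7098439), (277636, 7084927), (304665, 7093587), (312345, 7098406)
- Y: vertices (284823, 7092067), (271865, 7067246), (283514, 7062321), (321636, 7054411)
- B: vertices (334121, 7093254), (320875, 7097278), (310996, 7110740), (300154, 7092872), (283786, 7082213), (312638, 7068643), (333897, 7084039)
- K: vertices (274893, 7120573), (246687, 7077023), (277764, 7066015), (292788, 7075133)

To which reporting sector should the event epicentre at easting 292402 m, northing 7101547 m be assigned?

Cast a ray rightward from (292402, 7101547). For each polygon, the edges (by vertex number in listed order) whose endpoints lie on opposite sides of northing = 7101547, where each meets that height, and whether that is right or left of the point:
A: 1–2 at easting≈312121.2 (right), 2–3 at easting≈304577.2 (right) → 2 crossings.
N: 1–2 at easting≈289433.2 (left), 3–4 at easting≈266109.0 (left) → 0 crossings.
T: 2–3 at easting≈270798.1 (left), 6–1 at easting≈306255.8 (right) → 1 crossing.
Y: no edge straddles that height → 0 crossings.
B: 2–3 at easting≈317742.2 (right), 3–4 at easting≈305417.8 (right) → 2 crossings.
K: 1–2 at easting≈262570.4 (left), 4–1 at easting≈282385.7 (left) → 0 crossings.
Only T has an odd count, so the point is inside T.

T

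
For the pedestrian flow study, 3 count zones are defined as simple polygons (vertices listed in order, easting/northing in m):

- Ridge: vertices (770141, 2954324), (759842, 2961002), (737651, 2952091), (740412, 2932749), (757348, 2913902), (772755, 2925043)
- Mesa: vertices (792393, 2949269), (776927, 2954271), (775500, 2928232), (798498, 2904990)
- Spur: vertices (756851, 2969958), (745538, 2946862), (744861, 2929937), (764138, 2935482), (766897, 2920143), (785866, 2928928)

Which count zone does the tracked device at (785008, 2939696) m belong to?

Mesa

Cast a ray rightward from (785008, 2939696). For each polygon, the edges (by vertex number in listed order) whose endpoints lie on opposite sides of northing = 2939696, where each meets that height, and whether that is right or left of the point:
Ridge: 3–4 at easting≈739420.3 (left), 6–1 at easting≈771446.9 (left) → 0 crossings.
Mesa: 2–3 at easting≈776128.3 (left), 4–1 at easting≈793712.9 (right) → 1 crossing.
Spur: 2–3 at easting≈745251.4 (left), 6–1 at easting≈778251.2 (left) → 0 crossings.
Only Mesa has an odd count, so the point is inside Mesa.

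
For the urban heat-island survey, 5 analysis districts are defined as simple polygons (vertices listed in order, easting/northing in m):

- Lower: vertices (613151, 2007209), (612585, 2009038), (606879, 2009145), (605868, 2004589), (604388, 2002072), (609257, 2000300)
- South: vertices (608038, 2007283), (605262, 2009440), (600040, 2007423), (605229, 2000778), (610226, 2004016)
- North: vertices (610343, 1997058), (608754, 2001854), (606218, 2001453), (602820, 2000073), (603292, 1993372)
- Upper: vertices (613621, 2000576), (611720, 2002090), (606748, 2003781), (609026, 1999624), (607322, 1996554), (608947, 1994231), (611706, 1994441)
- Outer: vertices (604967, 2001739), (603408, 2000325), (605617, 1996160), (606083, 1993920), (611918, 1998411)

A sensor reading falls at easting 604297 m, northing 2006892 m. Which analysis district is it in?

Cast a ray rightward from (604297, 2006892). For each polygon, the edges (by vertex number in listed order) whose endpoints lie on opposite sides of northing = 2006892, where each meets that height, and whether that is right or left of the point:
Lower: 3–4 at easting≈606379.0 (right), 6–1 at easting≈612972.3 (right) → 2 crossings.
South: 3–4 at easting≈600454.7 (left), 5–1 at easting≈608299.9 (right) → 1 crossing.
North: no edge straddles that height → 0 crossings.
Upper: no edge straddles that height → 0 crossings.
Outer: no edge straddles that height → 0 crossings.
Only South has an odd count, so the point is inside South.

South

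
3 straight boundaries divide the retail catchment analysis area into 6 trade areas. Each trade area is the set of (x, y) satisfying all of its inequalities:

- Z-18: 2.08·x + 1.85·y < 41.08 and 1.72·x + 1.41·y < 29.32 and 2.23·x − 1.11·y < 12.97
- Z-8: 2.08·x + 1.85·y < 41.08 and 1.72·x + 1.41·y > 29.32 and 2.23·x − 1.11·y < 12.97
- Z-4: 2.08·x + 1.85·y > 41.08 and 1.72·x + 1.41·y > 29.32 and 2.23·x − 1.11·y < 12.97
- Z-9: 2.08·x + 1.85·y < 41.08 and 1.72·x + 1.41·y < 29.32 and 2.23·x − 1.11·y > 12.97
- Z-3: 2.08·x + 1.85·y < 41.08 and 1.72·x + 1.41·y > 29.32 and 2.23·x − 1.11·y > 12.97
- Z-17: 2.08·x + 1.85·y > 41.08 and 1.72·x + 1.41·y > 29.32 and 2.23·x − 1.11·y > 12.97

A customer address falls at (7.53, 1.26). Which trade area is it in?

Z-9

2.08·7.53 + 1.85·1.26 = 17.993, which is < 41.08
1.72·7.53 + 1.41·1.26 = 14.728, which is < 29.32
2.23·7.53 − 1.11·1.26 = 15.393, which is > 12.97
This sign pattern matches Z-9.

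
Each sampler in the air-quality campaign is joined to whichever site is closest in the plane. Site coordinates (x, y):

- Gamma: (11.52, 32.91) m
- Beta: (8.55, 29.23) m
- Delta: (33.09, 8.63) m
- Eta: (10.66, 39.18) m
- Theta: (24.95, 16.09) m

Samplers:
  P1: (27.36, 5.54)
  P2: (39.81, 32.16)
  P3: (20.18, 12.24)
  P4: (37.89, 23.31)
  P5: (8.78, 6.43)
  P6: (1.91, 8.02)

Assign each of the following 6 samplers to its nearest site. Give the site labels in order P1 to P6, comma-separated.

Delta, Theta, Theta, Theta, Theta, Beta

P1 → Delta (d²=42.38)
P2 → Theta (d²=479.06)
P3 → Theta (d²=37.58)
P4 → Theta (d²=219.57)
P5 → Theta (d²=354.78)
P6 → Beta (d²=493.95)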